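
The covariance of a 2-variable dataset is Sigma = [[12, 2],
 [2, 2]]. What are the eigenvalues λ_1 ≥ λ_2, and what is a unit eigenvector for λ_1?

Step 1 — characteristic polynomial of 2×2 Sigma:
  det(Sigma - λI) = λ² - trace · λ + det = 0.
  trace = 12 + 2 = 14, det = 12·2 - (2)² = 20.
Step 2 — discriminant:
  Δ = trace² - 4·det = 196 - 80 = 116.
Step 3 — eigenvalues:
  λ = (trace ± √Δ)/2 = (14 ± 10.7703)/2,
  λ_1 = 12.3852,  λ_2 = 1.6148.

Step 4 — unit eigenvector for λ_1: solve (Sigma - λ_1 I)v = 0. First row:
  (12 - 12.3852)·v_x + (2)·v_y = 0, i.e. (-0.3852)·v_x + (2)·v_y = 0,
  so v ∝ (b, λ_1 - a) = (2, 0.3852) = u.
  ||u|| = √((2)² + (0.3852)²) = √(4.1484) ≈ 2.0368,
  v_1 = u/||u|| ≈ (0.982, 0.1891) (||v_1|| = 1).

λ_1 = 12.3852,  λ_2 = 1.6148;  v_1 ≈ (0.982, 0.1891)


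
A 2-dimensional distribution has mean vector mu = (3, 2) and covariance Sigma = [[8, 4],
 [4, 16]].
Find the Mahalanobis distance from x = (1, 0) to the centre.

Step 1 — centre the observation: (x - mu) = (-2, -2).

Step 2 — invert Sigma. det(Sigma) = 8·16 - (4)² = 112.
  Sigma^{-1} = (1/det) · [[d, -b], [-b, a]] = [[0.1429, -0.0357],
 [-0.0357, 0.0714]].

Step 3 — form the quadratic (x - mu)^T · Sigma^{-1} · (x - mu):
  Sigma^{-1} · (x - mu) = (-0.2143, -0.0714).
  (x - mu)^T · [Sigma^{-1} · (x - mu)] = (-2)·(-0.2143) + (-2)·(-0.0714) = 0.5714.

Step 4 — take square root: d = √(0.5714) ≈ 0.7559.

d(x, mu) = √(0.5714) ≈ 0.7559


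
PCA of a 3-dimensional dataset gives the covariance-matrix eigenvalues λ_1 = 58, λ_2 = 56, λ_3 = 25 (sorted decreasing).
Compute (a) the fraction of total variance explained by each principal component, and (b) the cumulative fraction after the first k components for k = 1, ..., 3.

Step 1 — total variance = trace(Sigma) = Σ λ_i = 58 + 56 + 25 = 139.

Step 2 — fraction explained by component i = λ_i / Σ λ:
  PC1: 58/139 = 0.4173
  PC2: 56/139 = 0.4029
  PC3: 25/139 = 0.1799

Step 3 — cumulative fraction after k components = (λ_1 + ... + λ_k) / Σ λ:
  k = 1: 58/139 = 0.4173
  k = 2: (58 + 56)/139 = 114/139 = 0.8201
  k = 3: (58 + 56 + 25)/139 = 139/139 = 1

Summary (fraction, with percent):

explained: PC1 0.4173 (41.73%), PC2 0.4029 (40.29%), PC3 0.1799 (17.99%);  cumulative: 0.4173, 0.8201, 1


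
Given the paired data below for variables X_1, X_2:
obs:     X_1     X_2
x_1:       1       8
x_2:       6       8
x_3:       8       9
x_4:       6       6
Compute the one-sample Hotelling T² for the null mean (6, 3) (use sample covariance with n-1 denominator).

Step 1 — sample mean vector:
  mean(X_1) = (1 + 6 + 8 + 6) / 4 = 21/4 = 5.25
  mean(X_2) = (8 + 8 + 9 + 6) / 4 = 31/4 = 7.75
  x̄ = (5.25, 7.75),  deviation x̄ - mu_0 = (5.25, 7.75) - (6, 3) = (-0.75, 4.75).

Step 2 — sample covariance matrix, S[i,j] = (1/(n-1)) · Σ_k (x_{k,i} - mean_i) · (x_{k,j} - mean_j), divisor n-1 = 3:
  S[X_1,X_1] = ((-4.25)·(-4.25) + (0.75)·(0.75) + (2.75)·(2.75) + (0.75)·(0.75)) / 3 = 26.75/3 = 8.9167
  S[X_1,X_2] = ((-4.25)·(0.25) + (0.75)·(0.25) + (2.75)·(1.25) + (0.75)·(-1.75)) / 3 = 1.25/3 = 0.4167
  S[X_2,X_2] = ((0.25)·(0.25) + (0.25)·(0.25) + (1.25)·(1.25) + (-1.75)·(-1.75)) / 3 = 4.75/3 = 1.5833
  S = [[8.9167, 0.4167],
 [0.4167, 1.5833]].

Step 3 — invert S. det(S) = 8.9167·1.5833 - (0.4167)² = 13.9444.
  S^{-1} = (1/det) · [[d, -b], [-b, a]] = [[0.1135, -0.0299],
 [-0.0299, 0.6394]].

Step 4 — quadratic form (x̄ - mu_0)^T · S^{-1} · (x̄ - mu_0):
  S^{-1} · (x̄ - mu_0) = (-0.2271, 3.0598),
  (x̄ - mu_0)^T · [...] = (-0.75)·(-0.2271) + (4.75)·(3.0598) = 14.7042.

Step 5 — scale by n: T² = 4 · 14.7042 = 58.8167.

T² ≈ 58.8167


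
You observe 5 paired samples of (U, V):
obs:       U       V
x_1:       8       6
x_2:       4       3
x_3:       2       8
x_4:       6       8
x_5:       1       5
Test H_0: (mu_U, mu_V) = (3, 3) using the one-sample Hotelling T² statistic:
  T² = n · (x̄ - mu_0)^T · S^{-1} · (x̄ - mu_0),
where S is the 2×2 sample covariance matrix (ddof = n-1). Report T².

Step 1 — sample mean vector:
  mean(U) = (8 + 4 + 2 + 6 + 1) / 5 = 21/5 = 4.2
  mean(V) = (6 + 3 + 8 + 8 + 5) / 5 = 30/5 = 6
  x̄ = (4.2, 6),  deviation x̄ - mu_0 = (4.2, 6) - (3, 3) = (1.2, 3).

Step 2 — sample covariance matrix, S[i,j] = (1/(n-1)) · Σ_k (x_{k,i} - mean_i) · (x_{k,j} - mean_j), divisor n-1 = 4:
  S[U,U] = ((3.8)·(3.8) + (-0.2)·(-0.2) + (-2.2)·(-2.2) + (1.8)·(1.8) + (-3.2)·(-3.2)) / 4 = 32.8/4 = 8.2
  S[U,V] = ((3.8)·(0) + (-0.2)·(-3) + (-2.2)·(2) + (1.8)·(2) + (-3.2)·(-1)) / 4 = 3/4 = 0.75
  S[V,V] = ((0)·(0) + (-3)·(-3) + (2)·(2) + (2)·(2) + (-1)·(-1)) / 4 = 18/4 = 4.5
  S = [[8.2, 0.75],
 [0.75, 4.5]].

Step 3 — invert S. det(S) = 8.2·4.5 - (0.75)² = 36.3375.
  S^{-1} = (1/det) · [[d, -b], [-b, a]] = [[0.1238, -0.0206],
 [-0.0206, 0.2257]].

Step 4 — quadratic form (x̄ - mu_0)^T · S^{-1} · (x̄ - mu_0):
  S^{-1} · (x̄ - mu_0) = (0.0867, 0.6522),
  (x̄ - mu_0)^T · [...] = (1.2)·(0.0867) + (3)·(0.6522) = 2.0607.

Step 5 — scale by n: T² = 5 · 2.0607 = 10.3034.

T² ≈ 10.3034


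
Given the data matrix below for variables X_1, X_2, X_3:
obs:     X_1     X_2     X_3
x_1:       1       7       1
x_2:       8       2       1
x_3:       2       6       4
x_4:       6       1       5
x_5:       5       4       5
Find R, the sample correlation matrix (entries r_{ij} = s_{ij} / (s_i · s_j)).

Step 1 — column means:
  mean(X_1) = (1 + 8 + 2 + 6 + 5) / 5 = 22/5 = 4.4
  mean(X_2) = (7 + 2 + 6 + 1 + 4) / 5 = 20/5 = 4
  mean(X_3) = (1 + 1 + 4 + 5 + 5) / 5 = 16/5 = 3.2

Step 2 — sample variances and covariances s[i,j] = (1/(n-1)) · Σ_k (x_{k,i} - mean_i) · (x_{k,j} - mean_j), with n-1 = 4:
  s[X_1,X_1] = ((-3.4)·(-3.4) + (3.6)·(3.6) + (-2.4)·(-2.4) + (1.6)·(1.6) + (0.6)·(0.6)) / 4 = 33.2/4 = 8.3
  s[X_1,X_2] = ((-3.4)·(3) + (3.6)·(-2) + (-2.4)·(2) + (1.6)·(-3) + (0.6)·(0)) / 4 = -27/4 = -6.75
  s[X_1,X_3] = ((-3.4)·(-2.2) + (3.6)·(-2.2) + (-2.4)·(0.8) + (1.6)·(1.8) + (0.6)·(1.8)) / 4 = 1.6/4 = 0.4
  s[X_2,X_2] = ((3)·(3) + (-2)·(-2) + (2)·(2) + (-3)·(-3) + (0)·(0)) / 4 = 26/4 = 6.5
  s[X_2,X_3] = ((3)·(-2.2) + (-2)·(-2.2) + (2)·(0.8) + (-3)·(1.8) + (0)·(1.8)) / 4 = -6/4 = -1.5
  s[X_3,X_3] = ((-2.2)·(-2.2) + (-2.2)·(-2.2) + (0.8)·(0.8) + (1.8)·(1.8) + (1.8)·(1.8)) / 4 = 16.8/4 = 4.2
  Sample standard deviations s_i = √(s[i,i]):
  s(X_1) = √(8.3) = 2.881
  s(X_2) = √(6.5) = 2.5495
  s(X_3) = √(4.2) = 2.0494

Step 3 — r_{ij} = s_{ij} / (s_i · s_j):
  r[X_1,X_1] = 1 (diagonal).
  r[X_1,X_2] = -6.75 / (2.881 · 2.5495) = -6.75 / 7.3451 = -0.919
  r[X_1,X_3] = 0.4 / (2.881 · 2.0494) = 0.4 / 5.9042 = 0.0677
  r[X_2,X_2] = 1 (diagonal).
  r[X_2,X_3] = -1.5 / (2.5495 · 2.0494) = -1.5 / 5.2249 = -0.2871
  r[X_3,X_3] = 1 (diagonal).

R is symmetric with unit diagonal. Assembling:

R = [[1, -0.919, 0.0677],
 [-0.919, 1, -0.2871],
 [0.0677, -0.2871, 1]]


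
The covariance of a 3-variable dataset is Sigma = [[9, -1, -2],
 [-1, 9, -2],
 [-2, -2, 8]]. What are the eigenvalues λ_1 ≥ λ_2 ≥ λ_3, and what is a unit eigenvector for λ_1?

Step 1 — characteristic polynomial p(λ) = det(λI - Sigma) = λ³ - tr·λ² + c_1·λ - det, where tr = trace, c_1 = sum of the principal 2×2 minors, det = det(Sigma):
  tr = 9 + 9 + 8 = 26,
  c_1 = (9·9 - (-1)²) + (9·8 - (-2)²) + (9·8 - (-2)²) = 80 + 68 + 68 = 216,
  det = 9·(9·8 - (-2)²) - (-1)·((-1)·8 - (-2)·(-2)) + (-2)·((-1)·(-2) - 9·(-2)) = 9·(68) - (-1)·(-12) + (-2)·(20) = 560.
  So p(λ) = λ³ - 26λ² + 216λ - 560.
Step 2 — look for an integer root (rational root theorem: any rational root is an integer divisor of 560). Testing λ = 10:
  p(10) = 1000 - 2600 + 2160 - 560 = 0  ✓
  Dividing out (λ - 10): p(λ) = (λ - 10)(λ² - 16λ + 56).
Step 3 — remaining eigenvalues from the quadratic λ² - 16λ + 56 = 0:
  Δ = 16² - 4·56 = 256 - 224 = 32,  λ = (16 ± √32)/2 = (16 ± 5.6569)/2 ≈ 10.8284 or 5.1716.
  Sorted: λ_1 = 10.8284,  λ_2 = 10,  λ_3 = 5.1716  (check: sum = 26 = tr ✓).

Step 4 — unit eigenvector for λ_1 ≈ 10.8284: v spans the null space of (Sigma - λ_1 I), whose rows are
  r_1 = (-1.8284, -1, -2),  r_2 = (-1, -1.8284, -2),  r_3 = (-2, -2, -2.8284).
  v is orthogonal to every row, so take v ∝ r_1 × r_2 = ((-1)·(-2) - (-2)·(-1.8284), (-2)·(-1) - (-1.8284)·(-2), (-1.8284)·(-1.8284) - (-1)·(-1)) ≈ (-1.6569, -1.6569, 2.3431).
  Rescale (multiply by -1 so the first nonzero entry is positive): u = (1.6569, 1.6569, -2.3431).
  ||u|| = √((1.6569)² + (1.6569)² + (-2.3431)²) = √(10.9807) ≈ 3.3137,  v_1 = u/||u|| ≈ (0.5, 0.5, -0.7071) (||v_1|| = 1).

λ_1 = 10.8284,  λ_2 = 10,  λ_3 = 5.1716;  v_1 ≈ (0.5, 0.5, -0.7071)


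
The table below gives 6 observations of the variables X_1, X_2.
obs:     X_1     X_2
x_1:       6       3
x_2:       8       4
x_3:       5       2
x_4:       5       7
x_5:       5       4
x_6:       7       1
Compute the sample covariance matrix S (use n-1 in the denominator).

Step 1 — column means:
  mean(X_1) = (6 + 8 + 5 + 5 + 5 + 7) / 6 = 36/6 = 6
  mean(X_2) = (3 + 4 + 2 + 7 + 4 + 1) / 6 = 21/6 = 3.5

Step 2 — sample covariance S[i,j] = (1/(n-1)) · Σ_k (x_{k,i} - mean_i) · (x_{k,j} - mean_j), with n-1 = 5.
  S[X_1,X_1] = ((0)·(0) + (2)·(2) + (-1)·(-1) + (-1)·(-1) + (-1)·(-1) + (1)·(1)) / 5 = 8/5 = 1.6
  S[X_1,X_2] = ((0)·(-0.5) + (2)·(0.5) + (-1)·(-1.5) + (-1)·(3.5) + (-1)·(0.5) + (1)·(-2.5)) / 5 = -4/5 = -0.8
  S[X_2,X_2] = ((-0.5)·(-0.5) + (0.5)·(0.5) + (-1.5)·(-1.5) + (3.5)·(3.5) + (0.5)·(0.5) + (-2.5)·(-2.5)) / 5 = 21.5/5 = 4.3

S is symmetric (S[j,i] = S[i,j]). Assembling:

S = [[1.6, -0.8],
 [-0.8, 4.3]]


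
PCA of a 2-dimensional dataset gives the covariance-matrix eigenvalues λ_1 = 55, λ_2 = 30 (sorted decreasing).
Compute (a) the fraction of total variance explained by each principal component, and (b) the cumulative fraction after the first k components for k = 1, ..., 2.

Step 1 — total variance = trace(Sigma) = Σ λ_i = 55 + 30 = 85.

Step 2 — fraction explained by component i = λ_i / Σ λ:
  PC1: 55/85 = 0.6471
  PC2: 30/85 = 0.3529

Step 3 — cumulative fraction after k components = (λ_1 + ... + λ_k) / Σ λ:
  k = 1: 55/85 = 0.6471
  k = 2: (55 + 30)/85 = 85/85 = 1

Summary (fraction, with percent):

explained: PC1 0.6471 (64.71%), PC2 0.3529 (35.29%);  cumulative: 0.6471, 1


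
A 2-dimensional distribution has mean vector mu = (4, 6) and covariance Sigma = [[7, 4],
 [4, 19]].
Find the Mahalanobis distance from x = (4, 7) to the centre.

Step 1 — centre the observation: (x - mu) = (0, 1).

Step 2 — invert Sigma. det(Sigma) = 7·19 - (4)² = 117.
  Sigma^{-1} = (1/det) · [[d, -b], [-b, a]] = [[0.1624, -0.0342],
 [-0.0342, 0.0598]].

Step 3 — form the quadratic (x - mu)^T · Sigma^{-1} · (x - mu):
  Sigma^{-1} · (x - mu) = (-0.0342, 0.0598).
  (x - mu)^T · [Sigma^{-1} · (x - mu)] = (0)·(-0.0342) + (1)·(0.0598) = 0.0598.

Step 4 — take square root: d = √(0.0598) ≈ 0.2446.

d(x, mu) = √(0.0598) ≈ 0.2446


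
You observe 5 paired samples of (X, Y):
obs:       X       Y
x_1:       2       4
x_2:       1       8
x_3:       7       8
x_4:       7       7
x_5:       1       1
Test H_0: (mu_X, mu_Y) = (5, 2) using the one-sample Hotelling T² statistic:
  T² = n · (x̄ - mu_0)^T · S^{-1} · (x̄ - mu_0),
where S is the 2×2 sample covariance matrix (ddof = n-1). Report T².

Step 1 — sample mean vector:
  mean(X) = (2 + 1 + 7 + 7 + 1) / 5 = 18/5 = 3.6
  mean(Y) = (4 + 8 + 8 + 7 + 1) / 5 = 28/5 = 5.6
  x̄ = (3.6, 5.6),  deviation x̄ - mu_0 = (3.6, 5.6) - (5, 2) = (-1.4, 3.6).

Step 2 — sample covariance matrix, S[i,j] = (1/(n-1)) · Σ_k (x_{k,i} - mean_i) · (x_{k,j} - mean_j), divisor n-1 = 4:
  S[X,X] = ((-1.6)·(-1.6) + (-2.6)·(-2.6) + (3.4)·(3.4) + (3.4)·(3.4) + (-2.6)·(-2.6)) / 4 = 39.2/4 = 9.8
  S[X,Y] = ((-1.6)·(-1.6) + (-2.6)·(2.4) + (3.4)·(2.4) + (3.4)·(1.4) + (-2.6)·(-4.6)) / 4 = 21.2/4 = 5.3
  S[Y,Y] = ((-1.6)·(-1.6) + (2.4)·(2.4) + (2.4)·(2.4) + (1.4)·(1.4) + (-4.6)·(-4.6)) / 4 = 37.2/4 = 9.3
  S = [[9.8, 5.3],
 [5.3, 9.3]].

Step 3 — invert S. det(S) = 9.8·9.3 - (5.3)² = 63.05.
  S^{-1} = (1/det) · [[d, -b], [-b, a]] = [[0.1475, -0.0841],
 [-0.0841, 0.1554]].

Step 4 — quadratic form (x̄ - mu_0)^T · S^{-1} · (x̄ - mu_0):
  S^{-1} · (x̄ - mu_0) = (-0.5091, 0.6772),
  (x̄ - mu_0)^T · [...] = (-1.4)·(-0.5091) + (3.6)·(0.6772) = 3.1508.

Step 5 — scale by n: T² = 5 · 3.1508 = 15.7542.

T² ≈ 15.7542


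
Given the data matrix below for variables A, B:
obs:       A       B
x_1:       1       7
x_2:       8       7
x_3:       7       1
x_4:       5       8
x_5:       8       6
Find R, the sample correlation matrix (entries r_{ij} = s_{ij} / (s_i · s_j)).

Step 1 — column means:
  mean(A) = (1 + 8 + 7 + 5 + 8) / 5 = 29/5 = 5.8
  mean(B) = (7 + 7 + 1 + 8 + 6) / 5 = 29/5 = 5.8

Step 2 — sample variances and covariances s[i,j] = (1/(n-1)) · Σ_k (x_{k,i} - mean_i) · (x_{k,j} - mean_j), with n-1 = 4:
  s[A,A] = ((-4.8)·(-4.8) + (2.2)·(2.2) + (1.2)·(1.2) + (-0.8)·(-0.8) + (2.2)·(2.2)) / 4 = 34.8/4 = 8.7
  s[A,B] = ((-4.8)·(1.2) + (2.2)·(1.2) + (1.2)·(-4.8) + (-0.8)·(2.2) + (2.2)·(0.2)) / 4 = -10.2/4 = -2.55
  s[B,B] = ((1.2)·(1.2) + (1.2)·(1.2) + (-4.8)·(-4.8) + (2.2)·(2.2) + (0.2)·(0.2)) / 4 = 30.8/4 = 7.7
  Sample standard deviations s_i = √(s[i,i]):
  s(A) = √(8.7) = 2.9496
  s(B) = √(7.7) = 2.7749

Step 3 — r_{ij} = s_{ij} / (s_i · s_j):
  r[A,A] = 1 (diagonal).
  r[A,B] = -2.55 / (2.9496 · 2.7749) = -2.55 / 8.1847 = -0.3116
  r[B,B] = 1 (diagonal).

R is symmetric with unit diagonal. Assembling:

R = [[1, -0.3116],
 [-0.3116, 1]]


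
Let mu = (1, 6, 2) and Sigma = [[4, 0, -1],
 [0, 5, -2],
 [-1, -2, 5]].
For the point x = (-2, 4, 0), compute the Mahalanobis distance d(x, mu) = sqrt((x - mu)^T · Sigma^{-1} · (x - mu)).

Step 1 — centre the observation: (x - mu) = (-3, -2, -2).

Step 2 — invert Sigma (cofactor / det for 3×3, or solve directly):
  Sigma^{-1} = [[0.2658, 0.0253, 0.0633],
 [0.0253, 0.2405, 0.1013],
 [0.0633, 0.1013, 0.2532]].

Step 3 — form the quadratic (x - mu)^T · Sigma^{-1} · (x - mu):
  Sigma^{-1} · (x - mu) = (-0.9747, -0.7595, -0.8987).
  (x - mu)^T · [Sigma^{-1} · (x - mu)] = (-3)·(-0.9747) + (-2)·(-0.7595) + (-2)·(-0.8987) = 6.2405.

Step 4 — take square root: d = √(6.2405) ≈ 2.4981.

d(x, mu) = √(6.2405) ≈ 2.4981


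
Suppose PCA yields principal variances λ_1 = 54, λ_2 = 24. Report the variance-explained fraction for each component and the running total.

Step 1 — total variance = trace(Sigma) = Σ λ_i = 54 + 24 = 78.

Step 2 — fraction explained by component i = λ_i / Σ λ:
  PC1: 54/78 = 0.6923
  PC2: 24/78 = 0.3077

Step 3 — cumulative fraction after k components = (λ_1 + ... + λ_k) / Σ λ:
  k = 1: 54/78 = 0.6923
  k = 2: (54 + 24)/78 = 78/78 = 1

Summary (fraction, with percent):

explained: PC1 0.6923 (69.23%), PC2 0.3077 (30.77%);  cumulative: 0.6923, 1


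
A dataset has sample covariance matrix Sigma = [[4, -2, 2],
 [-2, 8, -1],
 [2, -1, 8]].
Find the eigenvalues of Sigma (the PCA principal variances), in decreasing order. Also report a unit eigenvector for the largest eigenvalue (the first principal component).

Step 1 — characteristic polynomial p(λ) = det(λI - Sigma) = λ³ - tr·λ² + c_1·λ - det, where tr = trace, c_1 = sum of the principal 2×2 minors, det = det(Sigma):
  tr = 4 + 8 + 8 = 20,
  c_1 = (4·8 - (-2)²) + (4·8 - (2)²) + (8·8 - (-1)²) = 28 + 28 + 63 = 119,
  det = 4·(8·8 - (-1)²) - (-2)·((-2)·8 - (-1)·(2)) + (2)·((-2)·(-1) - 8·(2)) = 4·(63) - (-2)·(-14) + (2)·(-14) = 196.
  So p(λ) = λ³ - 20λ² + 119λ - 196.
Step 2 — look for an integer root (rational root theorem: any rational root is an integer divisor of 196). Testing λ = 7:
  p(7) = 343 - 980 + 833 - 196 = 0  ✓
  Dividing out (λ - 7): p(λ) = (λ - 7)(λ² - 13λ + 28).
Step 3 — remaining eigenvalues from the quadratic λ² - 13λ + 28 = 0:
  Δ = 13² - 4·28 = 169 - 112 = 57,  λ = (13 ± √57)/2 = (13 ± 7.5498)/2 ≈ 10.2749 or 2.7251.
  Sorted: λ_1 = 10.2749,  λ_2 = 7,  λ_3 = 2.7251  (check: sum = 20 = tr ✓).

Step 4 — unit eigenvector for λ_1 ≈ 10.2749: v spans the null space of (Sigma - λ_1 I), whose rows are
  r_1 = (-6.2749, -2, 2),  r_2 = (-2, -2.2749, -1),  r_3 = (2, -1, -2.2749).
  v is orthogonal to every row, so take v ∝ r_1 × r_2 = ((-2)·(-1) - (2)·(-2.2749), (2)·(-2) - (-6.2749)·(-1), (-6.2749)·(-2.2749) - (-2)·(-2)) ≈ (6.5498, -10.2749, 10.2749).
  Let u = (6.5498, -10.2749, 10.2749).
  ||u|| = √((6.5498)² + (-10.2749)² + (10.2749)²) = √(254.0482) ≈ 15.9389,  v_1 = u/||u|| ≈ (0.4109, -0.6446, 0.6446) (||v_1|| = 1).

λ_1 = 10.2749,  λ_2 = 7,  λ_3 = 2.7251;  v_1 ≈ (0.4109, -0.6446, 0.6446)


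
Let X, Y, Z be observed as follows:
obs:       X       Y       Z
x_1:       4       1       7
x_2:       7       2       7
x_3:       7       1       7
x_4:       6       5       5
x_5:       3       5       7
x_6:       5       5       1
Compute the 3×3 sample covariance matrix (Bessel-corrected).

Step 1 — column means:
  mean(X) = (4 + 7 + 7 + 6 + 3 + 5) / 6 = 32/6 = 5.3333
  mean(Y) = (1 + 2 + 1 + 5 + 5 + 5) / 6 = 19/6 = 3.1667
  mean(Z) = (7 + 7 + 7 + 5 + 7 + 1) / 6 = 34/6 = 5.6667

Step 2 — sample covariance S[i,j] = (1/(n-1)) · Σ_k (x_{k,i} - mean_i) · (x_{k,j} - mean_j), with n-1 = 5.
  S[X,X] = ((-1.3333)·(-1.3333) + (1.6667)·(1.6667) + (1.6667)·(1.6667) + (0.6667)·(0.6667) + (-2.3333)·(-2.3333) + (-0.3333)·(-0.3333)) / 5 = 13.3333/5 = 2.6667
  S[X,Y] = ((-1.3333)·(-2.1667) + (1.6667)·(-1.1667) + (1.6667)·(-2.1667) + (0.6667)·(1.8333) + (-2.3333)·(1.8333) + (-0.3333)·(1.8333)) / 5 = -6.3333/5 = -1.2667
  S[X,Z] = ((-1.3333)·(1.3333) + (1.6667)·(1.3333) + (1.6667)·(1.3333) + (0.6667)·(-0.6667) + (-2.3333)·(1.3333) + (-0.3333)·(-4.6667)) / 5 = 0.6667/5 = 0.1333
  S[Y,Y] = ((-2.1667)·(-2.1667) + (-1.1667)·(-1.1667) + (-2.1667)·(-2.1667) + (1.8333)·(1.8333) + (1.8333)·(1.8333) + (1.8333)·(1.8333)) / 5 = 20.8333/5 = 4.1667
  S[Y,Z] = ((-2.1667)·(1.3333) + (-1.1667)·(1.3333) + (-2.1667)·(1.3333) + (1.8333)·(-0.6667) + (1.8333)·(1.3333) + (1.8333)·(-4.6667)) / 5 = -14.6667/5 = -2.9333
  S[Z,Z] = ((1.3333)·(1.3333) + (1.3333)·(1.3333) + (1.3333)·(1.3333) + (-0.6667)·(-0.6667) + (1.3333)·(1.3333) + (-4.6667)·(-4.6667)) / 5 = 29.3333/5 = 5.8667

S is symmetric (S[j,i] = S[i,j]). Assembling:

S = [[2.6667, -1.2667, 0.1333],
 [-1.2667, 4.1667, -2.9333],
 [0.1333, -2.9333, 5.8667]]


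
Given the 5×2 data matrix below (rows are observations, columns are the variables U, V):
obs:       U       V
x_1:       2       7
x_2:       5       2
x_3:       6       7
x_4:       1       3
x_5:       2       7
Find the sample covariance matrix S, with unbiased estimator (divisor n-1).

Step 1 — column means:
  mean(U) = (2 + 5 + 6 + 1 + 2) / 5 = 16/5 = 3.2
  mean(V) = (7 + 2 + 7 + 3 + 7) / 5 = 26/5 = 5.2

Step 2 — sample covariance S[i,j] = (1/(n-1)) · Σ_k (x_{k,i} - mean_i) · (x_{k,j} - mean_j), with n-1 = 4.
  S[U,U] = ((-1.2)·(-1.2) + (1.8)·(1.8) + (2.8)·(2.8) + (-2.2)·(-2.2) + (-1.2)·(-1.2)) / 4 = 18.8/4 = 4.7
  S[U,V] = ((-1.2)·(1.8) + (1.8)·(-3.2) + (2.8)·(1.8) + (-2.2)·(-2.2) + (-1.2)·(1.8)) / 4 = -0.2/4 = -0.05
  S[V,V] = ((1.8)·(1.8) + (-3.2)·(-3.2) + (1.8)·(1.8) + (-2.2)·(-2.2) + (1.8)·(1.8)) / 4 = 24.8/4 = 6.2

S is symmetric (S[j,i] = S[i,j]). Assembling:

S = [[4.7, -0.05],
 [-0.05, 6.2]]


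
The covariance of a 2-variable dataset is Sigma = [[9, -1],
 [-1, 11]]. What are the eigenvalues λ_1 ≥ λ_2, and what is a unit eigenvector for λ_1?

Step 1 — characteristic polynomial of 2×2 Sigma:
  det(Sigma - λI) = λ² - trace · λ + det = 0.
  trace = 9 + 11 = 20, det = 9·11 - (-1)² = 98.
Step 2 — discriminant:
  Δ = trace² - 4·det = 400 - 392 = 8.
Step 3 — eigenvalues:
  λ = (trace ± √Δ)/2 = (20 ± 2.8284)/2,
  λ_1 = 11.4142,  λ_2 = 8.5858.

Step 4 — unit eigenvector for λ_1: solve (Sigma - λ_1 I)v = 0. First row:
  (9 - 11.4142)·v_x + (-1)·v_y = 0, i.e. (-2.4142)·v_x + (-1)·v_y = 0,
  so v ∝ (b, λ_1 - a) = (-1, 2.4142); multiply by -1 so the first entry is positive: u = (1, -2.4142).
  ||u|| = √((1)² + (-2.4142)²) = √(6.8284) ≈ 2.6131,
  v_1 = u/||u|| ≈ (0.3827, -0.9239) (||v_1|| = 1).

λ_1 = 11.4142,  λ_2 = 8.5858;  v_1 ≈ (0.3827, -0.9239)


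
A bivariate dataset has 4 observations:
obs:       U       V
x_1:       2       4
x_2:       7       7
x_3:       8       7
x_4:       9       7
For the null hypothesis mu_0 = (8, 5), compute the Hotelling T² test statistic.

Step 1 — sample mean vector:
  mean(U) = (2 + 7 + 8 + 9) / 4 = 26/4 = 6.5
  mean(V) = (4 + 7 + 7 + 7) / 4 = 25/4 = 6.25
  x̄ = (6.5, 6.25),  deviation x̄ - mu_0 = (6.5, 6.25) - (8, 5) = (-1.5, 1.25).

Step 2 — sample covariance matrix, S[i,j] = (1/(n-1)) · Σ_k (x_{k,i} - mean_i) · (x_{k,j} - mean_j), divisor n-1 = 3:
  S[U,U] = ((-4.5)·(-4.5) + (0.5)·(0.5) + (1.5)·(1.5) + (2.5)·(2.5)) / 3 = 29/3 = 9.6667
  S[U,V] = ((-4.5)·(-2.25) + (0.5)·(0.75) + (1.5)·(0.75) + (2.5)·(0.75)) / 3 = 13.5/3 = 4.5
  S[V,V] = ((-2.25)·(-2.25) + (0.75)·(0.75) + (0.75)·(0.75) + (0.75)·(0.75)) / 3 = 6.75/3 = 2.25
  S = [[9.6667, 4.5],
 [4.5, 2.25]].

Step 3 — invert S. det(S) = 9.6667·2.25 - (4.5)² = 1.5.
  S^{-1} = (1/det) · [[d, -b], [-b, a]] = [[1.5, -3],
 [-3, 6.4444]].

Step 4 — quadratic form (x̄ - mu_0)^T · S^{-1} · (x̄ - mu_0):
  S^{-1} · (x̄ - mu_0) = (-6, 12.5556),
  (x̄ - mu_0)^T · [...] = (-1.5)·(-6) + (1.25)·(12.5556) = 24.6944.

Step 5 — scale by n: T² = 4 · 24.6944 = 98.7778.

T² ≈ 98.7778


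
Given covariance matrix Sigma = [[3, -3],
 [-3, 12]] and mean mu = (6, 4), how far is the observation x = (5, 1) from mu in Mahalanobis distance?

Step 1 — centre the observation: (x - mu) = (-1, -3).

Step 2 — invert Sigma. det(Sigma) = 3·12 - (-3)² = 27.
  Sigma^{-1} = (1/det) · [[d, -b], [-b, a]] = [[0.4444, 0.1111],
 [0.1111, 0.1111]].

Step 3 — form the quadratic (x - mu)^T · Sigma^{-1} · (x - mu):
  Sigma^{-1} · (x - mu) = (-0.7778, -0.4444).
  (x - mu)^T · [Sigma^{-1} · (x - mu)] = (-1)·(-0.7778) + (-3)·(-0.4444) = 2.1111.

Step 4 — take square root: d = √(2.1111) ≈ 1.453.

d(x, mu) = √(2.1111) ≈ 1.453


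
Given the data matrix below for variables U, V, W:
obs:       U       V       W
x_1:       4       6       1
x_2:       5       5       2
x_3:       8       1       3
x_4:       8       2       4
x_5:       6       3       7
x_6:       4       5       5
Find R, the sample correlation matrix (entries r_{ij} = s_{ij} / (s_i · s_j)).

Step 1 — column means:
  mean(U) = (4 + 5 + 8 + 8 + 6 + 4) / 6 = 35/6 = 5.8333
  mean(V) = (6 + 5 + 1 + 2 + 3 + 5) / 6 = 22/6 = 3.6667
  mean(W) = (1 + 2 + 3 + 4 + 7 + 5) / 6 = 22/6 = 3.6667

Step 2 — sample variances and covariances s[i,j] = (1/(n-1)) · Σ_k (x_{k,i} - mean_i) · (x_{k,j} - mean_j), with n-1 = 5:
  s[U,U] = ((-1.8333)·(-1.8333) + (-0.8333)·(-0.8333) + (2.1667)·(2.1667) + (2.1667)·(2.1667) + (0.1667)·(0.1667) + (-1.8333)·(-1.8333)) / 5 = 16.8333/5 = 3.3667
  s[U,V] = ((-1.8333)·(2.3333) + (-0.8333)·(1.3333) + (2.1667)·(-2.6667) + (2.1667)·(-1.6667) + (0.1667)·(-0.6667) + (-1.8333)·(1.3333)) / 5 = -17.3333/5 = -3.4667
  s[U,W] = ((-1.8333)·(-2.6667) + (-0.8333)·(-1.6667) + (2.1667)·(-0.6667) + (2.1667)·(0.3333) + (0.1667)·(3.3333) + (-1.8333)·(1.3333)) / 5 = 3.6667/5 = 0.7333
  s[V,V] = ((2.3333)·(2.3333) + (1.3333)·(1.3333) + (-2.6667)·(-2.6667) + (-1.6667)·(-1.6667) + (-0.6667)·(-0.6667) + (1.3333)·(1.3333)) / 5 = 19.3333/5 = 3.8667
  s[V,W] = ((2.3333)·(-2.6667) + (1.3333)·(-1.6667) + (-2.6667)·(-0.6667) + (-1.6667)·(0.3333) + (-0.6667)·(3.3333) + (1.3333)·(1.3333)) / 5 = -7.6667/5 = -1.5333
  s[W,W] = ((-2.6667)·(-2.6667) + (-1.6667)·(-1.6667) + (-0.6667)·(-0.6667) + (0.3333)·(0.3333) + (3.3333)·(3.3333) + (1.3333)·(1.3333)) / 5 = 23.3333/5 = 4.6667
  Sample standard deviations s_i = √(s[i,i]):
  s(U) = √(3.3667) = 1.8348
  s(V) = √(3.8667) = 1.9664
  s(W) = √(4.6667) = 2.1602

Step 3 — r_{ij} = s_{ij} / (s_i · s_j):
  r[U,U] = 1 (diagonal).
  r[U,V] = -3.4667 / (1.8348 · 1.9664) = -3.4667 / 3.608 = -0.9608
  r[U,W] = 0.7333 / (1.8348 · 2.1602) = 0.7333 / 3.9637 = 0.185
  r[V,V] = 1 (diagonal).
  r[V,W] = -1.5333 / (1.9664 · 2.1602) = -1.5333 / 4.2479 = -0.361
  r[W,W] = 1 (diagonal).

R is symmetric with unit diagonal. Assembling:

R = [[1, -0.9608, 0.185],
 [-0.9608, 1, -0.361],
 [0.185, -0.361, 1]]


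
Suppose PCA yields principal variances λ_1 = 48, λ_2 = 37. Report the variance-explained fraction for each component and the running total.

Step 1 — total variance = trace(Sigma) = Σ λ_i = 48 + 37 = 85.

Step 2 — fraction explained by component i = λ_i / Σ λ:
  PC1: 48/85 = 0.5647
  PC2: 37/85 = 0.4353

Step 3 — cumulative fraction after k components = (λ_1 + ... + λ_k) / Σ λ:
  k = 1: 48/85 = 0.5647
  k = 2: (48 + 37)/85 = 85/85 = 1

Summary (fraction, with percent):

explained: PC1 0.5647 (56.47%), PC2 0.4353 (43.53%);  cumulative: 0.5647, 1


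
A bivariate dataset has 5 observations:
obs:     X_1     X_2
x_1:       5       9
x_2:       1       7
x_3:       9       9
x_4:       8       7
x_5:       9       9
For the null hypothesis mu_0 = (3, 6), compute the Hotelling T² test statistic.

Step 1 — sample mean vector:
  mean(X_1) = (5 + 1 + 9 + 8 + 9) / 5 = 32/5 = 6.4
  mean(X_2) = (9 + 7 + 9 + 7 + 9) / 5 = 41/5 = 8.2
  x̄ = (6.4, 8.2),  deviation x̄ - mu_0 = (6.4, 8.2) - (3, 6) = (3.4, 2.2).

Step 2 — sample covariance matrix, S[i,j] = (1/(n-1)) · Σ_k (x_{k,i} - mean_i) · (x_{k,j} - mean_j), divisor n-1 = 4:
  S[X_1,X_1] = ((-1.4)·(-1.4) + (-5.4)·(-5.4) + (2.6)·(2.6) + (1.6)·(1.6) + (2.6)·(2.6)) / 4 = 47.2/4 = 11.8
  S[X_1,X_2] = ((-1.4)·(0.8) + (-5.4)·(-1.2) + (2.6)·(0.8) + (1.6)·(-1.2) + (2.6)·(0.8)) / 4 = 7.6/4 = 1.9
  S[X_2,X_2] = ((0.8)·(0.8) + (-1.2)·(-1.2) + (0.8)·(0.8) + (-1.2)·(-1.2) + (0.8)·(0.8)) / 4 = 4.8/4 = 1.2
  S = [[11.8, 1.9],
 [1.9, 1.2]].

Step 3 — invert S. det(S) = 11.8·1.2 - (1.9)² = 10.55.
  S^{-1} = (1/det) · [[d, -b], [-b, a]] = [[0.1137, -0.1801],
 [-0.1801, 1.1185]].

Step 4 — quadratic form (x̄ - mu_0)^T · S^{-1} · (x̄ - mu_0):
  S^{-1} · (x̄ - mu_0) = (-0.0095, 1.8483),
  (x̄ - mu_0)^T · [...] = (3.4)·(-0.0095) + (2.2)·(1.8483) = 4.0341.

Step 5 — scale by n: T² = 5 · 4.0341 = 20.1706.

T² ≈ 20.1706


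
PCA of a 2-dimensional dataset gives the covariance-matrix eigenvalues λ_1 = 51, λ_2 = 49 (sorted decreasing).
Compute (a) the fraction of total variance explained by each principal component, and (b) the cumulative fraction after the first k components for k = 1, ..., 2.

Step 1 — total variance = trace(Sigma) = Σ λ_i = 51 + 49 = 100.

Step 2 — fraction explained by component i = λ_i / Σ λ:
  PC1: 51/100 = 0.51
  PC2: 49/100 = 0.49

Step 3 — cumulative fraction after k components = (λ_1 + ... + λ_k) / Σ λ:
  k = 1: 51/100 = 0.51
  k = 2: (51 + 49)/100 = 100/100 = 1

Summary (fraction, with percent):

explained: PC1 0.51 (51%), PC2 0.49 (49%);  cumulative: 0.51, 1


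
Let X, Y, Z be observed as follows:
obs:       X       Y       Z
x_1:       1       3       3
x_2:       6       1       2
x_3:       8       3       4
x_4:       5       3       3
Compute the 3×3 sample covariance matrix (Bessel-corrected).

Step 1 — column means:
  mean(X) = (1 + 6 + 8 + 5) / 4 = 20/4 = 5
  mean(Y) = (3 + 1 + 3 + 3) / 4 = 10/4 = 2.5
  mean(Z) = (3 + 2 + 4 + 3) / 4 = 12/4 = 3

Step 2 — sample covariance S[i,j] = (1/(n-1)) · Σ_k (x_{k,i} - mean_i) · (x_{k,j} - mean_j), with n-1 = 3.
  S[X,X] = ((-4)·(-4) + (1)·(1) + (3)·(3) + (0)·(0)) / 3 = 26/3 = 8.6667
  S[X,Y] = ((-4)·(0.5) + (1)·(-1.5) + (3)·(0.5) + (0)·(0.5)) / 3 = -2/3 = -0.6667
  S[X,Z] = ((-4)·(0) + (1)·(-1) + (3)·(1) + (0)·(0)) / 3 = 2/3 = 0.6667
  S[Y,Y] = ((0.5)·(0.5) + (-1.5)·(-1.5) + (0.5)·(0.5) + (0.5)·(0.5)) / 3 = 3/3 = 1
  S[Y,Z] = ((0.5)·(0) + (-1.5)·(-1) + (0.5)·(1) + (0.5)·(0)) / 3 = 2/3 = 0.6667
  S[Z,Z] = ((0)·(0) + (-1)·(-1) + (1)·(1) + (0)·(0)) / 3 = 2/3 = 0.6667

S is symmetric (S[j,i] = S[i,j]). Assembling:

S = [[8.6667, -0.6667, 0.6667],
 [-0.6667, 1, 0.6667],
 [0.6667, 0.6667, 0.6667]]


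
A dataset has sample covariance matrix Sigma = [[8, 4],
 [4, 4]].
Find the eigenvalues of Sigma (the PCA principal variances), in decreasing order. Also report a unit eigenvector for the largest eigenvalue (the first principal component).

Step 1 — characteristic polynomial of 2×2 Sigma:
  det(Sigma - λI) = λ² - trace · λ + det = 0.
  trace = 8 + 4 = 12, det = 8·4 - (4)² = 16.
Step 2 — discriminant:
  Δ = trace² - 4·det = 144 - 64 = 80.
Step 3 — eigenvalues:
  λ = (trace ± √Δ)/2 = (12 ± 8.9443)/2,
  λ_1 = 10.4721,  λ_2 = 1.5279.

Step 4 — unit eigenvector for λ_1: solve (Sigma - λ_1 I)v = 0. First row:
  (8 - 10.4721)·v_x + (4)·v_y = 0, i.e. (-2.4721)·v_x + (4)·v_y = 0,
  so v ∝ (b, λ_1 - a) = (4, 2.4721) = u.
  ||u|| = √((4)² + (2.4721)²) = √(22.1115) ≈ 4.7023,
  v_1 = u/||u|| ≈ (0.8507, 0.5257) (||v_1|| = 1).

λ_1 = 10.4721,  λ_2 = 1.5279;  v_1 ≈ (0.8507, 0.5257)


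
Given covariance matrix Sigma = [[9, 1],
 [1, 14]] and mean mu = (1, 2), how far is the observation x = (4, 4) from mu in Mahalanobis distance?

Step 1 — centre the observation: (x - mu) = (3, 2).

Step 2 — invert Sigma. det(Sigma) = 9·14 - (1)² = 125.
  Sigma^{-1} = (1/det) · [[d, -b], [-b, a]] = [[0.112, -0.008],
 [-0.008, 0.072]].

Step 3 — form the quadratic (x - mu)^T · Sigma^{-1} · (x - mu):
  Sigma^{-1} · (x - mu) = (0.32, 0.12).
  (x - mu)^T · [Sigma^{-1} · (x - mu)] = (3)·(0.32) + (2)·(0.12) = 1.2.

Step 4 — take square root: d = √(1.2) ≈ 1.0954.

d(x, mu) = √(1.2) ≈ 1.0954


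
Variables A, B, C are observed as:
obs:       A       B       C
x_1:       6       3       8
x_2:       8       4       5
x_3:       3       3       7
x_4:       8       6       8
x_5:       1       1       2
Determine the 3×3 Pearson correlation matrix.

Step 1 — column means:
  mean(A) = (6 + 8 + 3 + 8 + 1) / 5 = 26/5 = 5.2
  mean(B) = (3 + 4 + 3 + 6 + 1) / 5 = 17/5 = 3.4
  mean(C) = (8 + 5 + 7 + 8 + 2) / 5 = 30/5 = 6

Step 2 — sample variances and covariances s[i,j] = (1/(n-1)) · Σ_k (x_{k,i} - mean_i) · (x_{k,j} - mean_j), with n-1 = 4:
  s[A,A] = ((0.8)·(0.8) + (2.8)·(2.8) + (-2.2)·(-2.2) + (2.8)·(2.8) + (-4.2)·(-4.2)) / 4 = 38.8/4 = 9.7
  s[A,B] = ((0.8)·(-0.4) + (2.8)·(0.6) + (-2.2)·(-0.4) + (2.8)·(2.6) + (-4.2)·(-2.4)) / 4 = 19.6/4 = 4.9
  s[A,C] = ((0.8)·(2) + (2.8)·(-1) + (-2.2)·(1) + (2.8)·(2) + (-4.2)·(-4)) / 4 = 19/4 = 4.75
  s[B,B] = ((-0.4)·(-0.4) + (0.6)·(0.6) + (-0.4)·(-0.4) + (2.6)·(2.6) + (-2.4)·(-2.4)) / 4 = 13.2/4 = 3.3
  s[B,C] = ((-0.4)·(2) + (0.6)·(-1) + (-0.4)·(1) + (2.6)·(2) + (-2.4)·(-4)) / 4 = 13/4 = 3.25
  s[C,C] = ((2)·(2) + (-1)·(-1) + (1)·(1) + (2)·(2) + (-4)·(-4)) / 4 = 26/4 = 6.5
  Sample standard deviations s_i = √(s[i,i]):
  s(A) = √(9.7) = 3.1145
  s(B) = √(3.3) = 1.8166
  s(C) = √(6.5) = 2.5495

Step 3 — r_{ij} = s_{ij} / (s_i · s_j):
  r[A,A] = 1 (diagonal).
  r[A,B] = 4.9 / (3.1145 · 1.8166) = 4.9 / 5.6577 = 0.8661
  r[A,C] = 4.75 / (3.1145 · 2.5495) = 4.75 / 7.9404 = 0.5982
  r[B,B] = 1 (diagonal).
  r[B,C] = 3.25 / (1.8166 · 2.5495) = 3.25 / 4.6314 = 0.7017
  r[C,C] = 1 (diagonal).

R is symmetric with unit diagonal. Assembling:

R = [[1, 0.8661, 0.5982],
 [0.8661, 1, 0.7017],
 [0.5982, 0.7017, 1]]


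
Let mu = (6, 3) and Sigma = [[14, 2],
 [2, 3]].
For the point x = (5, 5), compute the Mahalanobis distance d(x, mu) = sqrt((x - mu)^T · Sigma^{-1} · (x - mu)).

Step 1 — centre the observation: (x - mu) = (-1, 2).

Step 2 — invert Sigma. det(Sigma) = 14·3 - (2)² = 38.
  Sigma^{-1} = (1/det) · [[d, -b], [-b, a]] = [[0.0789, -0.0526],
 [-0.0526, 0.3684]].

Step 3 — form the quadratic (x - mu)^T · Sigma^{-1} · (x - mu):
  Sigma^{-1} · (x - mu) = (-0.1842, 0.7895).
  (x - mu)^T · [Sigma^{-1} · (x - mu)] = (-1)·(-0.1842) + (2)·(0.7895) = 1.7632.

Step 4 — take square root: d = √(1.7632) ≈ 1.3278.

d(x, mu) = √(1.7632) ≈ 1.3278


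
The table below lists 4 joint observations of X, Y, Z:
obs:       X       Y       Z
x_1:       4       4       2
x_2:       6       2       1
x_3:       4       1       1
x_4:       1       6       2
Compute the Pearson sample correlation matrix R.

Step 1 — column means:
  mean(X) = (4 + 6 + 4 + 1) / 4 = 15/4 = 3.75
  mean(Y) = (4 + 2 + 1 + 6) / 4 = 13/4 = 3.25
  mean(Z) = (2 + 1 + 1 + 2) / 4 = 6/4 = 1.5

Step 2 — sample variances and covariances s[i,j] = (1/(n-1)) · Σ_k (x_{k,i} - mean_i) · (x_{k,j} - mean_j), with n-1 = 3:
  s[X,X] = ((0.25)·(0.25) + (2.25)·(2.25) + (0.25)·(0.25) + (-2.75)·(-2.75)) / 3 = 12.75/3 = 4.25
  s[X,Y] = ((0.25)·(0.75) + (2.25)·(-1.25) + (0.25)·(-2.25) + (-2.75)·(2.75)) / 3 = -10.75/3 = -3.5833
  s[X,Z] = ((0.25)·(0.5) + (2.25)·(-0.5) + (0.25)·(-0.5) + (-2.75)·(0.5)) / 3 = -2.5/3 = -0.8333
  s[Y,Y] = ((0.75)·(0.75) + (-1.25)·(-1.25) + (-2.25)·(-2.25) + (2.75)·(2.75)) / 3 = 14.75/3 = 4.9167
  s[Y,Z] = ((0.75)·(0.5) + (-1.25)·(-0.5) + (-2.25)·(-0.5) + (2.75)·(0.5)) / 3 = 3.5/3 = 1.1667
  s[Z,Z] = ((0.5)·(0.5) + (-0.5)·(-0.5) + (-0.5)·(-0.5) + (0.5)·(0.5)) / 3 = 1/3 = 0.3333
  Sample standard deviations s_i = √(s[i,i]):
  s(X) = √(4.25) = 2.0616
  s(Y) = √(4.9167) = 2.2174
  s(Z) = √(0.3333) = 0.5774

Step 3 — r_{ij} = s_{ij} / (s_i · s_j):
  r[X,X] = 1 (diagonal).
  r[X,Y] = -3.5833 / (2.0616 · 2.2174) = -3.5833 / 4.5712 = -0.7839
  r[X,Z] = -0.8333 / (2.0616 · 0.5774) = -0.8333 / 1.1902 = -0.7001
  r[Y,Y] = 1 (diagonal).
  r[Y,Z] = 1.1667 / (2.2174 · 0.5774) = 1.1667 / 1.2802 = 0.9113
  r[Z,Z] = 1 (diagonal).

R is symmetric with unit diagonal. Assembling:

R = [[1, -0.7839, -0.7001],
 [-0.7839, 1, 0.9113],
 [-0.7001, 0.9113, 1]]


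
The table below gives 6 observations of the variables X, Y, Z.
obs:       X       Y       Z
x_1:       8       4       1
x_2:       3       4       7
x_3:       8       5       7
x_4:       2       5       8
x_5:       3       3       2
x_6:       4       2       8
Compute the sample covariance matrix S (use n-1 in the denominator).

Step 1 — column means:
  mean(X) = (8 + 3 + 8 + 2 + 3 + 4) / 6 = 28/6 = 4.6667
  mean(Y) = (4 + 4 + 5 + 5 + 3 + 2) / 6 = 23/6 = 3.8333
  mean(Z) = (1 + 7 + 7 + 8 + 2 + 8) / 6 = 33/6 = 5.5

Step 2 — sample covariance S[i,j] = (1/(n-1)) · Σ_k (x_{k,i} - mean_i) · (x_{k,j} - mean_j), with n-1 = 5.
  S[X,X] = ((3.3333)·(3.3333) + (-1.6667)·(-1.6667) + (3.3333)·(3.3333) + (-2.6667)·(-2.6667) + (-1.6667)·(-1.6667) + (-0.6667)·(-0.6667)) / 5 = 35.3333/5 = 7.0667
  S[X,Y] = ((3.3333)·(0.1667) + (-1.6667)·(0.1667) + (3.3333)·(1.1667) + (-2.6667)·(1.1667) + (-1.6667)·(-0.8333) + (-0.6667)·(-1.8333)) / 5 = 3.6667/5 = 0.7333
  S[X,Z] = ((3.3333)·(-4.5) + (-1.6667)·(1.5) + (3.3333)·(1.5) + (-2.6667)·(2.5) + (-1.6667)·(-3.5) + (-0.6667)·(2.5)) / 5 = -15/5 = -3
  S[Y,Y] = ((0.1667)·(0.1667) + (0.1667)·(0.1667) + (1.1667)·(1.1667) + (1.1667)·(1.1667) + (-0.8333)·(-0.8333) + (-1.8333)·(-1.8333)) / 5 = 6.8333/5 = 1.3667
  S[Y,Z] = ((0.1667)·(-4.5) + (0.1667)·(1.5) + (1.1667)·(1.5) + (1.1667)·(2.5) + (-0.8333)·(-3.5) + (-1.8333)·(2.5)) / 5 = 2.5/5 = 0.5
  S[Z,Z] = ((-4.5)·(-4.5) + (1.5)·(1.5) + (1.5)·(1.5) + (2.5)·(2.5) + (-3.5)·(-3.5) + (2.5)·(2.5)) / 5 = 49.5/5 = 9.9

S is symmetric (S[j,i] = S[i,j]). Assembling:

S = [[7.0667, 0.7333, -3],
 [0.7333, 1.3667, 0.5],
 [-3, 0.5, 9.9]]


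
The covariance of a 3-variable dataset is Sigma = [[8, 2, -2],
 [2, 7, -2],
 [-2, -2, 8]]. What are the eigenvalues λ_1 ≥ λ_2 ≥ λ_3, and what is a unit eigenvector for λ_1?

Step 1 — characteristic polynomial p(λ) = det(λI - Sigma) = λ³ - tr·λ² + c_1·λ - det, where tr = trace, c_1 = sum of the principal 2×2 minors, det = det(Sigma):
  tr = 8 + 7 + 8 = 23,
  c_1 = (8·7 - (2)²) + (8·8 - (-2)²) + (7·8 - (-2)²) = 52 + 60 + 52 = 164,
  det = 8·(7·8 - (-2)²) - (2)·((2)·8 - (-2)·(-2)) + (-2)·((2)·(-2) - 7·(-2)) = 8·(52) - (2)·(12) + (-2)·(10) = 372.
  So p(λ) = λ³ - 23λ² + 164λ - 372.
Step 2 — look for an integer root (rational root theorem: any rational root is an integer divisor of 372). Testing λ = 6:
  p(6) = 216 - 828 + 984 - 372 = 0  ✓
  Dividing out (λ - 6): p(λ) = (λ - 6)(λ² - 17λ + 62).
Step 3 — remaining eigenvalues from the quadratic λ² - 17λ + 62 = 0:
  Δ = 17² - 4·62 = 289 - 248 = 41,  λ = (17 ± √41)/2 = (17 ± 6.4031)/2 ≈ 11.7016 or 5.2984.
  Sorted: λ_1 = 11.7016,  λ_2 = 6,  λ_3 = 5.2984  (check: sum = 23 = tr ✓).

Step 4 — unit eigenvector for λ_1 ≈ 11.7016: v spans the null space of (Sigma - λ_1 I), whose rows are
  r_1 = (-3.7016, 2, -2),  r_2 = (2, -4.7016, -2),  r_3 = (-2, -2, -3.7016).
  v is orthogonal to every row, so take v ∝ r_1 × r_2 = ((2)·(-2) - (-2)·(-4.7016), (-2)·(2) - (-3.7016)·(-2), (-3.7016)·(-4.7016) - (2)·(2)) ≈ (-13.4031, -11.4031, 13.4031).
  Rescale (multiply by -1 so the first nonzero entry is positive): u = (13.4031, 11.4031, -13.4031).
  ||u|| = √((13.4031)² + (11.4031)² + (-13.4031)²) = √(489.3187) ≈ 22.1205,  v_1 = u/||u|| ≈ (0.6059, 0.5155, -0.6059) (||v_1|| = 1).

λ_1 = 11.7016,  λ_2 = 6,  λ_3 = 5.2984;  v_1 ≈ (0.6059, 0.5155, -0.6059)


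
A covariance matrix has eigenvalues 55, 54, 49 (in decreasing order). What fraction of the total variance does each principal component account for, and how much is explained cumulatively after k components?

Step 1 — total variance = trace(Sigma) = Σ λ_i = 55 + 54 + 49 = 158.

Step 2 — fraction explained by component i = λ_i / Σ λ:
  PC1: 55/158 = 0.3481
  PC2: 54/158 = 0.3418
  PC3: 49/158 = 0.3101

Step 3 — cumulative fraction after k components = (λ_1 + ... + λ_k) / Σ λ:
  k = 1: 55/158 = 0.3481
  k = 2: (55 + 54)/158 = 109/158 = 0.6899
  k = 3: (55 + 54 + 49)/158 = 158/158 = 1

Summary (fraction, with percent):

explained: PC1 0.3481 (34.81%), PC2 0.3418 (34.18%), PC3 0.3101 (31.01%);  cumulative: 0.3481, 0.6899, 1


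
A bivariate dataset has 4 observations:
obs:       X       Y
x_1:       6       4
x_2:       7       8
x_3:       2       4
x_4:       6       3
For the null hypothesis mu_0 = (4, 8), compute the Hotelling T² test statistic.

Step 1 — sample mean vector:
  mean(X) = (6 + 7 + 2 + 6) / 4 = 21/4 = 5.25
  mean(Y) = (4 + 8 + 4 + 3) / 4 = 19/4 = 4.75
  x̄ = (5.25, 4.75),  deviation x̄ - mu_0 = (5.25, 4.75) - (4, 8) = (1.25, -3.25).

Step 2 — sample covariance matrix, S[i,j] = (1/(n-1)) · Σ_k (x_{k,i} - mean_i) · (x_{k,j} - mean_j), divisor n-1 = 3:
  S[X,X] = ((0.75)·(0.75) + (1.75)·(1.75) + (-3.25)·(-3.25) + (0.75)·(0.75)) / 3 = 14.75/3 = 4.9167
  S[X,Y] = ((0.75)·(-0.75) + (1.75)·(3.25) + (-3.25)·(-0.75) + (0.75)·(-1.75)) / 3 = 6.25/3 = 2.0833
  S[Y,Y] = ((-0.75)·(-0.75) + (3.25)·(3.25) + (-0.75)·(-0.75) + (-1.75)·(-1.75)) / 3 = 14.75/3 = 4.9167
  S = [[4.9167, 2.0833],
 [2.0833, 4.9167]].

Step 3 — invert S. det(S) = 4.9167·4.9167 - (2.0833)² = 19.8333.
  S^{-1} = (1/det) · [[d, -b], [-b, a]] = [[0.2479, -0.105],
 [-0.105, 0.2479]].

Step 4 — quadratic form (x̄ - mu_0)^T · S^{-1} · (x̄ - mu_0):
  S^{-1} · (x̄ - mu_0) = (0.6513, -0.937),
  (x̄ - mu_0)^T · [...] = (1.25)·(0.6513) + (-3.25)·(-0.937) = 3.8592.

Step 5 — scale by n: T² = 4 · 3.8592 = 15.437.

T² ≈ 15.437


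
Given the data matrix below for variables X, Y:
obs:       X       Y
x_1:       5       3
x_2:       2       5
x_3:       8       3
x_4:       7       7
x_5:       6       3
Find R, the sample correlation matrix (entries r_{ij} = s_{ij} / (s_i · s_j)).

Step 1 — column means:
  mean(X) = (5 + 2 + 8 + 7 + 6) / 5 = 28/5 = 5.6
  mean(Y) = (3 + 5 + 3 + 7 + 3) / 5 = 21/5 = 4.2

Step 2 — sample variances and covariances s[i,j] = (1/(n-1)) · Σ_k (x_{k,i} - mean_i) · (x_{k,j} - mean_j), with n-1 = 4:
  s[X,X] = ((-0.6)·(-0.6) + (-3.6)·(-3.6) + (2.4)·(2.4) + (1.4)·(1.4) + (0.4)·(0.4)) / 4 = 21.2/4 = 5.3
  s[X,Y] = ((-0.6)·(-1.2) + (-3.6)·(0.8) + (2.4)·(-1.2) + (1.4)·(2.8) + (0.4)·(-1.2)) / 4 = -1.6/4 = -0.4
  s[Y,Y] = ((-1.2)·(-1.2) + (0.8)·(0.8) + (-1.2)·(-1.2) + (2.8)·(2.8) + (-1.2)·(-1.2)) / 4 = 12.8/4 = 3.2
  Sample standard deviations s_i = √(s[i,i]):
  s(X) = √(5.3) = 2.3022
  s(Y) = √(3.2) = 1.7889

Step 3 — r_{ij} = s_{ij} / (s_i · s_j):
  r[X,X] = 1 (diagonal).
  r[X,Y] = -0.4 / (2.3022 · 1.7889) = -0.4 / 4.1183 = -0.0971
  r[Y,Y] = 1 (diagonal).

R is symmetric with unit diagonal. Assembling:

R = [[1, -0.0971],
 [-0.0971, 1]]
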